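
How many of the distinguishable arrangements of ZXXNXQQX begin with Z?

105

Fix Z in the first position and arrange the remaining 7 letters.
Those 7 letters have Q appearing twice and X appearing 4 times, giving (7)!/(4!·2!) = 105.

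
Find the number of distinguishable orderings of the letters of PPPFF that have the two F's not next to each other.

There are 5!/(3!·2!) = 10 arrangements of PPPFF in total.
If the two F's are adjacent, glue them into one block, leaving 4 items to arrange: (4)!/(3!) = 4 ways.
Hence 10 − 4 = 6.

6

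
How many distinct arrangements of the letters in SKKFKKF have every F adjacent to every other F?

Treat the 2 copies of F as a single block. The multiset to arrange is then {FF, K, K, K, K, S}, 6 items in all.
That gives (6)!/(4!) = 30 arrangements.

30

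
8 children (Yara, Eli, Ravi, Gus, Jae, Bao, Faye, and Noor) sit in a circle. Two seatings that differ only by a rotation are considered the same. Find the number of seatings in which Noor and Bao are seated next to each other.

1440

Treat {Noor, Bao} as one unit (2 internal orders) and seat the resulting 7 units around the table: (6)! circular arrangements.
So 2 × (6)! = 2 × 720 = 1440.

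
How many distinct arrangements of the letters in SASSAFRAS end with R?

With the last slot taken by R, it remains to arrange the other 8 letters (SASSAFAS).
Those 8 letters have A appearing 3 times and S appearing 4 times, giving (8)!/(4!·3!) = 280.

280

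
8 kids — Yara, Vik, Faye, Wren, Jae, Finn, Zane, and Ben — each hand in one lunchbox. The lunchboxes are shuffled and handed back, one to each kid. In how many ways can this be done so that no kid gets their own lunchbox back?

Let Aᵢ be the assignments in which kid i gets their own lunchbox. We want the size of the complement of A₁∪…∪A_8.
By inclusion–exclusion this is Σ_{j=0}^{8} (−1)^j C(8,j)·(8−j)!.
Computing: 40320 − 40320 + 20160 − 6720 + 1680 − 336 + 56 − 8 + 1 = 14833.

14833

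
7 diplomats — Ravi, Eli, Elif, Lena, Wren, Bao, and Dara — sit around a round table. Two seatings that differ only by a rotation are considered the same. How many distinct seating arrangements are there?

Fix one person's seat to break rotational symmetry; the remaining 6 people can be arranged in (6)! = 720 ways.

720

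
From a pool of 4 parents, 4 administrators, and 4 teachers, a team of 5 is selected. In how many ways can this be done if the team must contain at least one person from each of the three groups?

624

Total 5-person selections from all 12: C(12,5) = 792.
Subtract selections that omit an entire group: no parents → C(8,5) = 56; no administrators → C(8,5) = 56; no teachers → C(8,5) = 56.
Add back selections omitting two groups (i.e. drawn from a single group): C(4,5) + C(4,5) + C(4,5) = 0.
By inclusion–exclusion: 792 − 168 + 0 = 624.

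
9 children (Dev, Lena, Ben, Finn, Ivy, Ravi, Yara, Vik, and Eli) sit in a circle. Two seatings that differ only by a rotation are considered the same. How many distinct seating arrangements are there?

Seat Dev anywhere (absorbing the rotational symmetry), then permute the other 8: (8)! = 40320.

40320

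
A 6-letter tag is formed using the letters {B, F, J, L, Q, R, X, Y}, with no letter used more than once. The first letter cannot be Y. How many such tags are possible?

17640

The first letter has 8−1 = 7 choices (anything except Y).
The remaining 5 letters are filled from the other 7 symbols without repetition: 7 × 6 × 5 × 4 × 3 = 2520.
Total: 7 × 2520 = 17640.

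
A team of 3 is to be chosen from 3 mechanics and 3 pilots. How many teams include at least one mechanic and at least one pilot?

18

With no constraint there are C(6,3) = 20 possible selections.
Subtract selections that omit an entire group: no mechanics → C(3,3) = 1; no pilots → C(3,3) = 1.
Both groups omitted at once is impossible, so 20 − 2 = 18.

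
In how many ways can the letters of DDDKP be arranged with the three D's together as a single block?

Treat the 3 copies of D as a single block. The multiset to arrange is then {DDD, K, P}, 3 items in all.
All 3 items are distinct, so there are (3)! = 6 arrangements.

6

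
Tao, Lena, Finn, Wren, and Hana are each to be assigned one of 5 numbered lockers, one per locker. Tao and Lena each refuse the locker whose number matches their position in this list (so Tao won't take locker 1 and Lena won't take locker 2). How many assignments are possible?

78

Let Aᵢ (for i ∈ {1, 2}) be the placements that put person i in their forbidden locker. Any j of these fix j positions, leaving (5−j)! ways to fill the rest, and there are C(2,j) ways to pick which j.
By inclusion–exclusion, the number of valid placements is Σ_{j=0}^{2} (−1)^j C(2,j)·(5−j)!.
Computing: 120 − 48 + 6 = 78.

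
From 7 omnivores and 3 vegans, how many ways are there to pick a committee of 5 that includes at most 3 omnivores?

Split by how many omnivores are chosen (0 through 3).
Sum: C(7,0)·C(3,5) + C(7,1)·C(3,4) + C(7,2)·C(3,3) + C(7,3)·C(3,2) = 0 + 0 + 21 + 105 = 126.

126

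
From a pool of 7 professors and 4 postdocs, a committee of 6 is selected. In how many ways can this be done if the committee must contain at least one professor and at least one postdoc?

Total 6-person selections from all 11: C(11,6) = 462.
Subtract selections that omit an entire group: no professors → C(4,6) = 0; no postdocs → C(7,6) = 7.
Both groups omitted at once is impossible, so 462 − 7 = 455.

455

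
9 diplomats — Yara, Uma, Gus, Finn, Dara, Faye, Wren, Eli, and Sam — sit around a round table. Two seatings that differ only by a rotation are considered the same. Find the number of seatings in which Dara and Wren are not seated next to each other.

30240

All circular seatings of 9 people number (8)! = 40320.
Those with Dara next to Wren: fuse the pair into one unit and seat 8 units around a circle — 2·(7)! = 10080.
Subtracting, 40320 − 10080 = 30240.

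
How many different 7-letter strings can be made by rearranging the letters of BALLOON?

BALLOON has 7 letters with L appearing twice and O appearing twice.
Dividing 7! = 5040 by 2!·2! = 4 for the repeated letters gives 1260.

1260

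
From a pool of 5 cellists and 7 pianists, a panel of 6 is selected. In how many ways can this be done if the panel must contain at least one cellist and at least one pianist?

Total 6-person selections from all 12: C(12,6) = 924.
Subtract selections that omit an entire group: no cellists → C(7,6) = 7; no pianists → C(5,6) = 0.
Both groups omitted at once is impossible, so 924 − 7 = 917.

917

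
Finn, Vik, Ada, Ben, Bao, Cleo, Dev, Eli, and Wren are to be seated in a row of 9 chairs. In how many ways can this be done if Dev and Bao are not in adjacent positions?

282240

Of the 9! = 362880 arrangements, those with Dev and Bao adjacent number 2 × 8! = 80640 (treat the pair as a block with 2 internal orders).
So 362880 − 80640 = 282240 arrangements keep them apart.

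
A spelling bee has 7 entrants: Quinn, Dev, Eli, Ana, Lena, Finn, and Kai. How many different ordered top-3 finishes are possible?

This is an ordered selection of 3 from 7: P(7,3).
That gives 7 × 6 × 5 = 210.

210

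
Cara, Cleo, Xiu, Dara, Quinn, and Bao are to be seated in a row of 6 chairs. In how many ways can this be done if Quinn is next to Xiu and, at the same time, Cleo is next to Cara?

96

Treat {Quinn,Xiu} as one block (2 orders) and {Cleo,Cara} as another (2 orders).
That leaves 4 units to arrange: 2 × 2 × 4! = 4 × 24 = 96.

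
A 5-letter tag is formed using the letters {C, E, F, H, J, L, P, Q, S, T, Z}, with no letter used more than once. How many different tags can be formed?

55440

With no repetition, fill the 5 letters in order: 11 choices, then 10, down to 7.
11 × 10 × 9 × 8 × 7 = 55440.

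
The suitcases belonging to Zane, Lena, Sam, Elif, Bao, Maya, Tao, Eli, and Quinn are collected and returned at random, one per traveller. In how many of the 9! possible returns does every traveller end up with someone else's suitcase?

133496

Count assignments avoiding every fixed point. For any j of the 9 travellers fixed to their own suitcase, the other 9−j can be arranged in (9−j)! ways.
By inclusion–exclusion this is Σ_{j=0}^{9} (−1)^j C(9,j)·(9−j)!.
Computing: 362880 − 362880 + 181440 − 60480 + 15120 − 3024 + 504 − 72 + 9 − 1 = 133496.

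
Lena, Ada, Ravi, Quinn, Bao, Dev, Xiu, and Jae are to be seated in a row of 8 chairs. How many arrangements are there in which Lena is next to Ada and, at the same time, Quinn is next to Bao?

Treat {Lena,Ada} as one block (2 orders) and {Quinn,Bao} as another (2 orders).
That leaves 6 units to arrange: 2 × 2 × 6! = 4 × 720 = 2880.

2880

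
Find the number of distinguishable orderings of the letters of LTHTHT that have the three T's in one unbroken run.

12

Treat the 3 copies of T as a single block. The multiset to arrange is then {TTT, H, H, L}, 4 items in all.
That gives (4)!/(2!) = 12 arrangements.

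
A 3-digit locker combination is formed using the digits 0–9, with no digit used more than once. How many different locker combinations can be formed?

720

This is a permutation of 3 out of 10: P(10,3) = 10!/7!.
10 × 9 × 8 = 720.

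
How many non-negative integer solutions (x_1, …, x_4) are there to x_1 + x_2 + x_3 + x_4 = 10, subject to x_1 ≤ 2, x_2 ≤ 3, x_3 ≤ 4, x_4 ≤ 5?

30

By stars and bars, unrestricted non-negative solutions to x_1+…+x_4 = 10 number C(10+3,3) = 286.
Subtract solutions that violate a single cap (substitute x_i' = x_i − (cap_i+1)): x_1 ≥ 3 gives C(10,3) = 120; x_2 ≥ 4 gives C(9,3) = 84; x_3 ≥ 5 gives C(8,3) = 56; x_4 ≥ 6 gives C(7,3) = 35. Together 295.
Add back pairs where two caps are both exceeded: 20 + 10 + 4 + 4 + 1 + 0 = 39.
By inclusion–exclusion the count is 286 − 295 + 39 = 30.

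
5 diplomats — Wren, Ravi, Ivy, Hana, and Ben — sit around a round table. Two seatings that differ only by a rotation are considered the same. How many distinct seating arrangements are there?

Fix one person's seat to break rotational symmetry; the remaining 4 people can be arranged in (4)! = 24 ways.

24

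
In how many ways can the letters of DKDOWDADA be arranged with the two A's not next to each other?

There are 9!/(4!·2!) = 7560 arrangements of DKDOWDADA in total.
If the two A's are adjacent, glue them into one block, leaving 8 items to arrange: (8)!/(4!) = 1680 ways.
Hence 7560 − 1680 = 5880.

5880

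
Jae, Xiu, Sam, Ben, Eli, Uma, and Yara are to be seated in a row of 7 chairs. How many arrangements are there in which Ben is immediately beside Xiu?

Treat {Ben, Xiu} as a single unit. There are 6 units to order, and the pair itself can be ordered 2 ways.
That gives 2 × 6! = 2 × 720 = 1440.

1440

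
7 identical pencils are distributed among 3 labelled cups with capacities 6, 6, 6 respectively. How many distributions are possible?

Ignoring the caps, the number of non-negative solutions to x_1+…+x_3 = 7 is C(9,2) = 36.
Subtract solutions that violate a single cap (substitute x_i' = x_i − (cap_i+1)): x_1 ≥ 7 gives C(2,2) = 1; x_2 ≥ 7 gives C(2,2) = 1; x_3 ≥ 7 gives C(2,2) = 1. Together 3.
No two caps can be exceeded simultaneously, so the pair terms are all 0.
By inclusion–exclusion the count is 36 − 3 + 0 = 33.

33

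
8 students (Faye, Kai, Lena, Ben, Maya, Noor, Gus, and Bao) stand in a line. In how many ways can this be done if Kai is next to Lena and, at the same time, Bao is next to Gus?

Treat {Kai,Lena} as one block (2 orders) and {Bao,Gus} as another (2 orders).
That leaves 6 units to arrange: 2 × 2 × 6! = 4 × 720 = 2880.

2880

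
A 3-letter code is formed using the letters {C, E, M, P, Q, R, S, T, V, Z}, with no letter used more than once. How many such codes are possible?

720

With no repetition, fill the 3 letters in order: 10 choices, then 9, down to 8.
10 × 9 × 8 = 720.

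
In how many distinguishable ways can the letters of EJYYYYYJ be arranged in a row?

168

EJYYYYYJ has 8 letters with J appearing twice and Y appearing 5 times.
The number of distinct arrangements is 8!/(5!·2!) = 40320/240 = 168.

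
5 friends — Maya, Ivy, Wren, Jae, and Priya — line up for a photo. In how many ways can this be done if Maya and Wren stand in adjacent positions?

Place the 3 others and the Maya-Wren pair as 4 objects in a line; the pair has 2 internal arrangements.
That gives 2 × 4! = 2 × 24 = 48.

48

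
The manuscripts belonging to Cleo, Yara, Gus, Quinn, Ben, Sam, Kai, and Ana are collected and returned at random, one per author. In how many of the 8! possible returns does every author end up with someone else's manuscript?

Count assignments avoiding every fixed point. For any j of the 8 authors fixed to their own manuscript, the other 8−j can be arranged in (8−j)! ways.
By inclusion–exclusion this is Σ_{j=0}^{8} (−1)^j C(8,j)·(8−j)!.
Computing: 40320 − 40320 + 20160 − 6720 + 1680 − 336 + 56 − 8 + 1 = 14833.

14833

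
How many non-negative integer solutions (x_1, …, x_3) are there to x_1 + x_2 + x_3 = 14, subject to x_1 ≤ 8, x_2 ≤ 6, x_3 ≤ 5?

21

Ignoring the caps, the number of non-negative solutions to x_1+…+x_3 = 14 is C(16,2) = 120.
Subtract solutions that violate a single cap (substitute x_i' = x_i − (cap_i+1)): x_1 ≥ 9 gives C(7,2) = 21; x_2 ≥ 7 gives C(9,2) = 36; x_3 ≥ 6 gives C(10,2) = 45. Together 102.
Add back pairs where two caps are both exceeded: 0 + 0 + 3 = 3.
By inclusion–exclusion the count is 120 − 102 + 3 = 21.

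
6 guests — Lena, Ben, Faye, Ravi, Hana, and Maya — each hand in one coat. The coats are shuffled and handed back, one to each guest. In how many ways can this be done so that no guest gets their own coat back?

265

Count assignments avoiding every fixed point. For any j of the 6 guests fixed to their own coat, the other 6−j can be arranged in (6−j)! ways.
By inclusion–exclusion this is Σ_{j=0}^{6} (−1)^j C(6,j)·(6−j)!.
Computing: 720 − 720 + 360 − 120 + 30 − 6 + 1 = 265.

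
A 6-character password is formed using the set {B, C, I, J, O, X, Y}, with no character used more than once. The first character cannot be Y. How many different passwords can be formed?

4320

The first character has 7−1 = 6 choices (anything except Y).
The remaining 5 characters are filled from the other 6 symbols without repetition: 6 × 5 × 4 × 3 × 2 = 720.
Total: 6 × 720 = 4320.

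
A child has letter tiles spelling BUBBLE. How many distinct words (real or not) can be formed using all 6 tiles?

120

Letter multiplicities in BUBBLE: B×3, E×1, L×1, U×1.
Dividing 6! = 720 by 3! = 6 for the repeated letters gives 120.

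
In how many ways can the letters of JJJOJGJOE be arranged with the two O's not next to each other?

1176

Total arrangements of JJJOJGJOE: 9!/(5!·2!) = 1512.
If the two O's are adjacent, glue them into one block, leaving 8 items to arrange: (8)!/(5!) = 336 ways.
Subtracting, 1512 − 336 = 1176 arrangements keep the O's apart.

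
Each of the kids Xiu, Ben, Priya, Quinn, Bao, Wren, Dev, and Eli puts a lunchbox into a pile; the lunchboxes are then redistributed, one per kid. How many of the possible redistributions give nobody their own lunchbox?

This is the derangement count D_8: permutations of 8 items with no fixed point.
By inclusion–exclusion this is Σ_{j=0}^{8} (−1)^j C(8,j)·(8−j)!.
Computing: 40320 − 40320 + 20160 − 6720 + 1680 − 336 + 56 − 8 + 1 = 14833.

14833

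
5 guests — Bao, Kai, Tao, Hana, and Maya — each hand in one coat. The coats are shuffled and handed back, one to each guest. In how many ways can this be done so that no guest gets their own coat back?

44

This is the derangement count D_5: permutations of 5 items with no fixed point.
By inclusion–exclusion this is Σ_{j=0}^{5} (−1)^j C(5,j)·(5−j)!.
Computing: 120 − 120 + 60 − 20 + 5 − 1 = 44.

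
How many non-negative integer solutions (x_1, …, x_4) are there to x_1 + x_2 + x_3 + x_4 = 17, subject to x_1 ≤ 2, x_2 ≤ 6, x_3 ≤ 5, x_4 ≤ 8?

31

Without the upper bounds there are C(20,3) = 1140 ways to split 17 among 4 variables.
Subtract solutions that violate a single cap (substitute x_i' = x_i − (cap_i+1)): x_1 ≥ 3 gives C(17,3) = 680; x_2 ≥ 7 gives C(13,3) = 286; x_3 ≥ 6 gives C(14,3) = 364; x_4 ≥ 9 gives C(11,3) = 165. Together 1495.
Add back pairs where two caps are both exceeded: 120 + 165 + 56 + 35 + 4 + 10 = 390.
Subtract triples: 4 + 0 + 0 + 0 = 4.
By inclusion–exclusion the count is 1140 − 1495 + 390 − 4 = 31.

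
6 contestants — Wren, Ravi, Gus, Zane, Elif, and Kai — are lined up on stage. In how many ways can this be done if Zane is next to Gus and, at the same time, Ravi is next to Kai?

Treat {Zane,Gus} as one block (2 orders) and {Ravi,Kai} as another (2 orders).
That leaves 4 units to arrange: 2 × 2 × 4! = 4 × 24 = 96.

96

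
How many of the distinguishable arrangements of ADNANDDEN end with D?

With the last slot taken by D, it remains to arrange the other 8 letters (ANANDDEN).
Those 8 letters have A appearing twice, D appearing twice, and N appearing 3 times, giving (8)!/(3!·2!·2!) = 1680.

1680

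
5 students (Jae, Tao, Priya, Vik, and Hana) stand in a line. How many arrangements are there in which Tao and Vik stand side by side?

Glue Tao and Vik into one block (2 internal orders), leaving 4 units to arrange in a row.
That gives 2 × 4! = 2 × 24 = 48.

48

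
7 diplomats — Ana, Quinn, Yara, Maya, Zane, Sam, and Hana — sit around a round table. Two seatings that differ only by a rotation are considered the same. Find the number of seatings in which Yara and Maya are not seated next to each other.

All circular seatings of 7 people number (6)! = 720.
Those with Yara next to Maya: fuse the pair into one unit and seat 6 units around a circle — 2·(5)! = 240.
Subtracting, 720 − 240 = 480.

480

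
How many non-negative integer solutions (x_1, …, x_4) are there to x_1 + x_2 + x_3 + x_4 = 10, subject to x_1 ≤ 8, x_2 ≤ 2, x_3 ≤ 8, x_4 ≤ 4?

112

Ignoring the caps, the number of non-negative solutions to x_1+…+x_4 = 10 is C(13,3) = 286.
Subtract solutions that violate a single cap (substitute x_i' = x_i − (cap_i+1)): x_1 ≥ 9 gives C(4,3) = 4; x_2 ≥ 3 gives C(10,3) = 120; x_3 ≥ 9 gives C(4,3) = 4; x_4 ≥ 5 gives C(8,3) = 56. Together 184.
Add back pairs where two caps are both exceeded: 0 + 0 + 0 + 0 + 10 + 0 = 10.
By inclusion–exclusion the count is 286 − 184 + 10 = 112.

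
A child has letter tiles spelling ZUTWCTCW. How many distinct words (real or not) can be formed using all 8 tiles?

5040

ZUTWCTCW has 8 letters with C appearing twice, T appearing twice, and W appearing twice.
The number of distinct arrangements is 8!/(2!·2!·2!) = 40320/8 = 5040.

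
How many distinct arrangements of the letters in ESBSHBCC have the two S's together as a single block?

1260

Treat the 2 copies of S as a single block. The multiset to arrange is then {SS, B, B, C, C, E, H}, 7 items in all.
That gives (7)!/(2!·2!) = 1260 arrangements.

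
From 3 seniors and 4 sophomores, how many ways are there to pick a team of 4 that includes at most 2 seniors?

31

Split by how many seniors are chosen (0 through 2).
Sum: C(3,0)·C(4,4) + C(3,1)·C(4,3) + C(3,2)·C(4,2) = 1 + 12 + 18 = 31.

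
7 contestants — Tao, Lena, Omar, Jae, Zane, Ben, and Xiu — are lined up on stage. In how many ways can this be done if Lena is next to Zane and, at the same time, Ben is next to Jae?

480

Treat {Lena,Zane} as one block (2 orders) and {Ben,Jae} as another (2 orders).
That leaves 5 units to arrange: 2 × 2 × 5! = 4 × 120 = 480.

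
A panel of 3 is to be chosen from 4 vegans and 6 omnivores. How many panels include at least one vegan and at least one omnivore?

96

With no constraint there are C(10,3) = 120 possible selections.
Subtract selections that omit an entire group: no vegans → C(6,3) = 20; no omnivores → C(4,3) = 4.
Both groups omitted at once is impossible, so 120 − 24 = 96.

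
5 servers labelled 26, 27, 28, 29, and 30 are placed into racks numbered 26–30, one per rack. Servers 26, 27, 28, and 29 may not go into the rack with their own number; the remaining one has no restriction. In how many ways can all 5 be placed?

53

Let Aᵢ (for 26 ≤ i ≤ 29) be the placements that put server i in its forbidden rack. Any j of these fix j positions, leaving (5−j)! ways to fill the rest, and there are C(4,j) ways to pick which j.
By inclusion–exclusion, the number of valid placements is Σ_{j=0}^{4} (−1)^j C(4,j)·(5−j)!.
Computing: 120 − 96 + 36 − 8 + 1 = 53.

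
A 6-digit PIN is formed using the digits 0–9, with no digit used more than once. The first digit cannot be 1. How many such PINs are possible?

The first digit has 10−1 = 9 choices (anything except 1).
The remaining 5 digits are filled from the other 9 symbols without repetition: 9 × 8 × 7 × 6 × 5 = 15120.
Total: 9 × 15120 = 136080.

136080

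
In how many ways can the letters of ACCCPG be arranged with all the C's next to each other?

Treat the 3 copies of C as a single block. The multiset to arrange is then {CCC, A, G, P}, 4 items in all.
All 4 items are distinct, so there are (4)! = 24 arrangements.

24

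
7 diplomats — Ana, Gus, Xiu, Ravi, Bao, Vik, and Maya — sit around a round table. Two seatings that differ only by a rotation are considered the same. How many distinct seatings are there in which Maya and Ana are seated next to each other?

Treat {Maya, Ana} as one unit (2 internal orders) and seat the resulting 6 units around the table: (5)! circular arrangements.
So 2 × (5)! = 2 × 120 = 240.

240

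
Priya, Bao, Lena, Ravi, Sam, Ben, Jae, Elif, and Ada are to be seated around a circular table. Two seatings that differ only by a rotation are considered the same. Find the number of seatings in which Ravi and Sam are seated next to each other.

Glue Ravi and Sam into a block (2 internal orders). Seating 8 units around a circle gives (7)! arrangements.
So 2 × (7)! = 2 × 5040 = 10080.

10080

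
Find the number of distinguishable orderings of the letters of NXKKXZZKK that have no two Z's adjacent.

2940

There are 9!/(4!·2!·2!) = 3780 arrangements of NXKKXZZKK in total.
If the two Z's are adjacent, glue them into one block, leaving 8 items to arrange: (8)!/(4!·2!) = 840 ways.
Hence 3780 − 840 = 2940.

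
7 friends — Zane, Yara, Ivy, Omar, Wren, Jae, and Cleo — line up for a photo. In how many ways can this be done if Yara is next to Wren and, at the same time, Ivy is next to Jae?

480

Treat {Yara,Wren} as one block (2 orders) and {Ivy,Jae} as another (2 orders).
That leaves 5 units to arrange: 2 × 2 × 5! = 4 × 120 = 480.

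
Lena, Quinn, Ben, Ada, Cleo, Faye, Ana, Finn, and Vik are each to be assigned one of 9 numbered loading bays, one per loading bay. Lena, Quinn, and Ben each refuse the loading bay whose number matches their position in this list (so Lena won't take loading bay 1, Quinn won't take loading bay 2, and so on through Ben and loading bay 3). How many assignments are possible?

256320

Let Aᵢ (for i ∈ {1, 2, 3}) be the placements that put person i in their forbidden loading bay. Any j of these fix j positions, leaving (9−j)! ways to fill the rest, and there are C(3,j) ways to pick which j.
By inclusion–exclusion, the number of valid placements is Σ_{j=0}^{3} (−1)^j C(3,j)·(9−j)!.
Computing: 362880 − 120960 + 15120 − 720 = 256320.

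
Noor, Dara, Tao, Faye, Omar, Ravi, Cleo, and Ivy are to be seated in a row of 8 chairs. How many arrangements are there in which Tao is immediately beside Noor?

10080

Place the 6 others and the Tao-Noor pair as 7 objects in a line; the pair has 2 internal arrangements.
So the count is 2·(7)! = 10080.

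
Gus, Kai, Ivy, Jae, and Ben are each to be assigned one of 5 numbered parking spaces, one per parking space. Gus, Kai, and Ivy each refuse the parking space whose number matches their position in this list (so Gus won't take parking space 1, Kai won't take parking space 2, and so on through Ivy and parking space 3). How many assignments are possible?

64

Let Aᵢ (for i ∈ {1, 2, 3}) be the placements that put person i in their forbidden parking space. Any j of these fix j positions, leaving (5−j)! ways to fill the rest, and there are C(3,j) ways to pick which j.
By inclusion–exclusion, the number of valid placements is Σ_{j=0}^{3} (−1)^j C(3,j)·(5−j)!.
Computing: 120 − 72 + 18 − 2 = 64.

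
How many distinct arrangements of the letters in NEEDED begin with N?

10

With the first slot taken by N, it remains to arrange the other 5 letters (EEDED).
Those 5 letters have D appearing twice and E appearing 3 times, giving (5)!/(3!·2!) = 10.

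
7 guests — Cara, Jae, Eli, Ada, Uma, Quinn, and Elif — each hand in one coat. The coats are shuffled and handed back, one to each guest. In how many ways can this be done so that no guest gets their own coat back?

1854

Count assignments avoiding every fixed point. For any j of the 7 guests fixed to their own coat, the other 7−j can be arranged in (7−j)! ways.
By inclusion–exclusion this is Σ_{j=0}^{7} (−1)^j C(7,j)·(7−j)!.
Computing: 5040 − 5040 + 2520 − 840 + 210 − 42 + 7 − 1 = 1854.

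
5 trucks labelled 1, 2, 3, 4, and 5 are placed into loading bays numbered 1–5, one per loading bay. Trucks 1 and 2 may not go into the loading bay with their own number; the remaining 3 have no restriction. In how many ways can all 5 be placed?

78

Let Aᵢ (for i ∈ {1, 2}) be the placements that put truck i in its forbidden loading bay. Any j of these fix j positions, leaving (5−j)! ways to fill the rest, and there are C(2,j) ways to pick which j.
By inclusion–exclusion, the number of valid placements is Σ_{j=0}^{2} (−1)^j C(2,j)·(5−j)!.
Computing: 120 − 48 + 6 = 78.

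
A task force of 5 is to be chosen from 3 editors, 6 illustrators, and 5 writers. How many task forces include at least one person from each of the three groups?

Unrestricted: C(14,5) = 2002 ways to pick any 5 of the 14.
Subtract selections that omit an entire group: no editors → C(11,5) = 462; no illustrators → C(8,5) = 56; no writers → C(9,5) = 126.
Add back selections omitting two groups (i.e. drawn from a single group): C(3,5) + C(6,5) + C(5,5) = 7.
By inclusion–exclusion: 2002 − 644 + 7 = 1365.

1365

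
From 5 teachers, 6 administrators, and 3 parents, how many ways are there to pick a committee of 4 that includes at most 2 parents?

990

Split by how many parents are chosen (0 through 2).
Sum: C(3,0)·C(11,4) + C(3,1)·C(11,3) + C(3,2)·C(11,2) = 330 + 495 + 165 = 990.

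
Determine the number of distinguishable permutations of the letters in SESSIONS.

SESSIONS has 8 letters with S appearing 4 times.
Dividing 8! = 40320 by 4! = 24 for the repeated letters gives 1680.

1680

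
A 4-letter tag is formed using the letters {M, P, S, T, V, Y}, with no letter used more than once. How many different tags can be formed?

Choose and order 4 of the 6 symbols: the first letter has 6 options, the next 5, then 4, 3.
6 × 5 × 4 × 3 = 360.

360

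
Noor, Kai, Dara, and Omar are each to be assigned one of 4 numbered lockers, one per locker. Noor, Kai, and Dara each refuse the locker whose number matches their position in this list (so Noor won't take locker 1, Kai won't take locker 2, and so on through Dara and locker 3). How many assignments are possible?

11

Let Aᵢ (for i ∈ {1, 2, 3}) be the placements that put person i in their forbidden locker. Any j of these fix j positions, leaving (4−j)! ways to fill the rest, and there are C(3,j) ways to pick which j.
By inclusion–exclusion, the number of valid placements is Σ_{j=0}^{3} (−1)^j C(3,j)·(4−j)!.
Computing: 24 − 18 + 6 − 1 = 11.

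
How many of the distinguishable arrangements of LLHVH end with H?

With the last slot taken by H, it remains to arrange the other 4 letters (LLVH).
Those 4 letters have L appearing twice, giving (4)!/(2!) = 12.

12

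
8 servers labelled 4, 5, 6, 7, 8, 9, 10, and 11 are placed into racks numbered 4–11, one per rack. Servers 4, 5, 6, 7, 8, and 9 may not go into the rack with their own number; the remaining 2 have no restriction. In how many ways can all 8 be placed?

Let Aᵢ (for 4 ≤ i ≤ 9) be the placements that put server i in its forbidden rack. Any j of these fix j positions, leaving (8−j)! ways to fill the rest, and there are C(6,j) ways to pick which j.
By inclusion–exclusion, the number of valid placements is Σ_{j=0}^{6} (−1)^j C(6,j)·(8−j)!.
Computing: 40320 − 30240 + 10800 − 2400 + 360 − 36 + 2 = 18806.

18806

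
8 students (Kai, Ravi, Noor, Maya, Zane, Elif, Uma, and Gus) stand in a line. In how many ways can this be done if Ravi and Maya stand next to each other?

Glue Ravi and Maya into one block (2 internal orders), leaving 7 units to arrange in a row.
So the count is 2·(7)! = 10080.

10080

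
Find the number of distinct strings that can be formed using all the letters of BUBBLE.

Letter multiplicities in BUBBLE: B×3, E×1, L×1, U×1.
Dividing 6! = 720 by 3! = 6 for the repeated letters gives 120.

120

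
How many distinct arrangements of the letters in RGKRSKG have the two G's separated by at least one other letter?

450

Total arrangements of RGKRSKG: 7!/(2!·2!·2!) = 630.
If the two G's are adjacent, glue them into one block, leaving 6 items to arrange: (6)!/(2!·2!) = 180 ways.
Hence 630 − 180 = 450.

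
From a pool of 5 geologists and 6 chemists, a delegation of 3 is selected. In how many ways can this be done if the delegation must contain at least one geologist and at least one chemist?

Total 3-person selections from all 11: C(11,3) = 165.
Subtract selections that omit an entire group: no geologists → C(6,3) = 20; no chemists → C(5,3) = 10.
Both groups omitted at once is impossible, so 165 − 30 = 135.

135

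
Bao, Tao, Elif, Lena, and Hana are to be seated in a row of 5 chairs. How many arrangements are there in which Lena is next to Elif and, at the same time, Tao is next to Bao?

Treat {Lena,Elif} as one block (2 orders) and {Tao,Bao} as another (2 orders).
That leaves 3 units to arrange: 2 × 2 × 3! = 4 × 6 = 24.

24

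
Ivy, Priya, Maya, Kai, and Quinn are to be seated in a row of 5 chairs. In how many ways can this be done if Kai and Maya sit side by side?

Glue Kai and Maya into one block (2 internal orders), leaving 4 units to arrange in a row.
So the count is 2·(4)! = 48.

48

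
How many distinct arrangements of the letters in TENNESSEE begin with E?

1680

Fix E in the first position and arrange the remaining 8 letters.
Those 8 letters have E appearing 3 times, N appearing twice, and S appearing twice, giving (8)!/(3!·2!·2!) = 1680.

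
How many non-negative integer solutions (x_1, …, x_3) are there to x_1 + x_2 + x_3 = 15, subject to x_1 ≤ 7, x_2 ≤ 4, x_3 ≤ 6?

6

Without the upper bounds there are C(17,2) = 136 ways to split 15 among 3 variables.
Subtract solutions that violate a single cap (substitute x_i' = x_i − (cap_i+1)): x_1 ≥ 8 gives C(9,2) = 36; x_2 ≥ 5 gives C(12,2) = 66; x_3 ≥ 7 gives C(10,2) = 45. Together 147.
Add back pairs where two caps are both exceeded: 6 + 1 + 10 = 17.
By inclusion–exclusion the count is 136 − 147 + 17 = 6.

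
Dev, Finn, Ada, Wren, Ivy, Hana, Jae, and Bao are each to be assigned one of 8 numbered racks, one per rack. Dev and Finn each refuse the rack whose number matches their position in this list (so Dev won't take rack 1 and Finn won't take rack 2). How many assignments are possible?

Let Aᵢ (for i ∈ {1, 2}) be the placements that put person i in their forbidden rack. Any j of these fix j positions, leaving (8−j)! ways to fill the rest, and there are C(2,j) ways to pick which j.
By inclusion–exclusion, the number of valid placements is Σ_{j=0}^{2} (−1)^j C(2,j)·(8−j)!.
Computing: 40320 − 10080 + 720 = 30960.

30960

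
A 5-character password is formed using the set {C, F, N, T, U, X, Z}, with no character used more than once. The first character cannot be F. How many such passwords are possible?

2160

The first character has 7−1 = 6 choices (anything except F).
The remaining 4 characters are filled from the other 6 symbols without repetition: 6 × 5 × 4 × 3 = 360.
Total: 6 × 360 = 2160.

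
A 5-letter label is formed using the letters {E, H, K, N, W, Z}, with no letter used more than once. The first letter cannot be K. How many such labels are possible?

The first letter has 6−1 = 5 choices (anything except K).
The remaining 4 letters are filled from the other 5 symbols without repetition: 5 × 4 × 3 × 2 = 120.
Total: 5 × 120 = 600.

600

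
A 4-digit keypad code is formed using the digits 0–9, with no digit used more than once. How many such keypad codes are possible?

5040

This is a permutation of 4 out of 10: P(10,4) = 10!/6!.
10 × 9 × 8 × 7 = 5040.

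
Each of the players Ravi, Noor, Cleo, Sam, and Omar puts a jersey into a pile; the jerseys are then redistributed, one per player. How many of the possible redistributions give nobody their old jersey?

This is the derangement count D_5: permutations of 5 items with no fixed point.
By inclusion–exclusion this is Σ_{j=0}^{5} (−1)^j C(5,j)·(5−j)!.
Computing: 120 − 120 + 60 − 20 + 5 − 1 = 44.

44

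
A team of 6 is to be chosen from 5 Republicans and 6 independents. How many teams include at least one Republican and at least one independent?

461

Total 6-person selections from all 11: C(11,6) = 462.
Selections missing a whole group: no Republicans → C(6,6) = 1; no independents → C(5,6) = 0.
Both groups omitted at once is impossible, so 462 − 1 = 461.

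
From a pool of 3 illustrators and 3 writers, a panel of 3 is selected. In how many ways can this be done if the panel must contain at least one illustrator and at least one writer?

18

Unrestricted: C(6,3) = 20 ways to pick any 3 of the 6.
Subtract selections that omit an entire group: no illustrators → C(3,3) = 1; no writers → C(3,3) = 1.
Both groups omitted at once is impossible, so 20 − 2 = 18.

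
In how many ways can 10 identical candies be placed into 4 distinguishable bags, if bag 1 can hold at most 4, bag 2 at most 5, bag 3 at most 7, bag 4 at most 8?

181

By stars and bars, unrestricted non-negative solutions to x_1+…+x_4 = 10 number C(10+3,3) = 286.
Subtract solutions that violate a single cap (substitute x_i' = x_i − (cap_i+1)): x_1 ≥ 5 gives C(8,3) = 56; x_2 ≥ 6 gives C(7,3) = 35; x_3 ≥ 8 gives C(5,3) = 10; x_4 ≥ 9 gives C(4,3) = 4. Together 105.
No two caps can be exceeded simultaneously, so the pair terms are all 0.
By inclusion–exclusion the count is 286 − 105 + 0 = 181.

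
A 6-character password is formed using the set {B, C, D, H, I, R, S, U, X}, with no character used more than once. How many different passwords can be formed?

60480

Choose and order 6 of the 9 symbols: the first character has 9 options, the next 8, and so on down to 4.
9 × 8 × 7 × 6 × 5 × 4 = 60480.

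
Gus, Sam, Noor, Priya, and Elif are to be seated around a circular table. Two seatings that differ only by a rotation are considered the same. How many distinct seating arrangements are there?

24

Seat Gus anywhere (absorbing the rotational symmetry), then permute the other 4: (4)! = 24.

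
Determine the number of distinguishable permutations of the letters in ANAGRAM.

Letter multiplicities in ANAGRAM: A×3, G×1, M×1, N×1, R×1.
Dividing 7! = 5040 by 3! = 6 for the repeated letters gives 840.

840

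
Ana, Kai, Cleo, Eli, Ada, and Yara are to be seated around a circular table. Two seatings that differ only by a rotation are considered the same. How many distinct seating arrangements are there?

120

Around a circle, 6 distinct people have 6!/6 = (5)! = 120 rotationally distinct seatings.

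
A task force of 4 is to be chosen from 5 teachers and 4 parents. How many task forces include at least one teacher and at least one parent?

Total 4-person selections from all 9: C(9,4) = 126.
Selections missing a whole group: no teachers → C(4,4) = 1; no parents → C(5,4) = 5.
Both groups omitted at once is impossible, so 126 − 6 = 120.

120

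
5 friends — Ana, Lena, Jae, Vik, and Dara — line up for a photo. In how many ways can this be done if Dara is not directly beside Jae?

Of the 5! = 120 arrangements, those with Dara and Jae adjacent number 2 × 4! = 48 (treat the pair as a block with 2 internal orders).
Complementary counting: 120 − 48 = 72.

72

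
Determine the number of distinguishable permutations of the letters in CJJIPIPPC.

Letter multiplicities in CJJIPIPPC: C×2, I×2, J×2, P×3.
Dividing 9! = 362880 by 3!·2!·2!·2! = 48 for the repeated letters gives 7560.

7560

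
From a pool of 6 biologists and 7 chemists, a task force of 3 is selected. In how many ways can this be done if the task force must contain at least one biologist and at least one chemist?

Total 3-person selections from all 13: C(13,3) = 286.
Subtract selections that omit an entire group: no biologists → C(7,3) = 35; no chemists → C(6,3) = 20.
Both groups omitted at once is impossible, so 286 − 55 = 231.

231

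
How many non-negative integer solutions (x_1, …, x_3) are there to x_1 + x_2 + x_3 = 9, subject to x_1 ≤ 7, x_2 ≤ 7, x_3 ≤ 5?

By stars and bars, unrestricted non-negative solutions to x_1+…+x_3 = 9 number C(9+2,2) = 55.
Subtract solutions that violate a single cap (substitute x_i' = x_i − (cap_i+1)): x_1 ≥ 8 gives C(3,2) = 3; x_2 ≥ 8 gives C(3,2) = 3; x_3 ≥ 6 gives C(5,2) = 10. Together 16.
No two caps can be exceeded simultaneously, so the pair terms are all 0.
By inclusion–exclusion the count is 55 − 16 + 0 = 39.

39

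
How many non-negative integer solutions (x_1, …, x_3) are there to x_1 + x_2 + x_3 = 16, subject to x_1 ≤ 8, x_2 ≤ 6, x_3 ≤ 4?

6

Without the upper bounds there are C(18,2) = 153 ways to split 16 among 3 variables.
Subtract solutions that violate a single cap (substitute x_i' = x_i − (cap_i+1)): x_1 ≥ 9 gives C(9,2) = 36; x_2 ≥ 7 gives C(11,2) = 55; x_3 ≥ 5 gives C(13,2) = 78. Together 169.
Add back pairs where two caps are both exceeded: 1 + 6 + 15 = 22.
By inclusion–exclusion the count is 153 − 169 + 22 = 6.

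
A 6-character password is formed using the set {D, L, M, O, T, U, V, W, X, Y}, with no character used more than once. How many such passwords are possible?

151200

With no repetition, fill the 6 characters in order: 10 choices, then 9, down to 5.
That product is 10 × 9 × 8 × 7 × 6 × 5 = 151200.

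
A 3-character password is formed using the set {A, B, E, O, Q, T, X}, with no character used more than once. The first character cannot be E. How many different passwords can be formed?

The first character has 7−1 = 6 choices (anything except E).
The remaining 2 characters are filled from the other 6 symbols without repetition: 6 × 5 = 30.
Total: 6 × 30 = 180.

180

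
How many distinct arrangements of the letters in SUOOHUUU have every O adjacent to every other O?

210

Treat the 2 copies of O as a single block. The multiset to arrange is then {OO, H, S, U, U, U, U}, 7 items in all.
That gives (7)!/(4!) = 210 arrangements.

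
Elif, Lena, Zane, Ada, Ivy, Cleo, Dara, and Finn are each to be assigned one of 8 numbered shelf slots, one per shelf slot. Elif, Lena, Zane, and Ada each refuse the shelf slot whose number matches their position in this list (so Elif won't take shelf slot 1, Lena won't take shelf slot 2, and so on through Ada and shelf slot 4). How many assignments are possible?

24024

Let Aᵢ (for 1 ≤ i ≤ 4) be the placements that put person i in their forbidden shelf slot. Any j of these fix j positions, leaving (8−j)! ways to fill the rest, and there are C(4,j) ways to pick which j.
By inclusion–exclusion, the number of valid placements is Σ_{j=0}^{4} (−1)^j C(4,j)·(8−j)!.
Computing: 40320 − 20160 + 4320 − 480 + 24 = 24024.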